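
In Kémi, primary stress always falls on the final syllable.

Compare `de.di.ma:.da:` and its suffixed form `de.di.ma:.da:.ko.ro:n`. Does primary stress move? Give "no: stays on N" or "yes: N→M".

Base `de.di.ma:.da:` (4 syllables):
  The word has 4 syllables; the final syllable is syllable 4 (da:).
  → primary stress on syllable 4.
Suffixed `de.di.ma:.da:.ko.ro:n` (6 syllables):
  The word has 6 syllables; the final syllable is syllable 6 (ro:n).
  → primary stress on syllable 6.

yes: 4→6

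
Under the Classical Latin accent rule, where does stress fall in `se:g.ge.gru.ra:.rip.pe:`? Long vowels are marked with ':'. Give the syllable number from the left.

5

Classical Latin: stress the penult if heavy (long vowel or closed), else the antepenult.
Weights: 4 ra: H, 5 rip H, 6 pe: H.
The penult (syllable 5, rip) is heavy, so it takes stress.
Stress on syllable 5: se:g.ge.gru.ra:.ˈrip.pe:.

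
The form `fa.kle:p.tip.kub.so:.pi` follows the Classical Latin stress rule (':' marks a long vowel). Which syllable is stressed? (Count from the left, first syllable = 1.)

5

Classical Latin: stress the penult if heavy (long vowel or closed), else the antepenult.
Weights: 4 kub H, 5 so: H, 6 pi L.
The penult (syllable 5, so:) is heavy, so it takes stress.
Stress on syllable 5: fa.kle:p.tip.kub.ˈso:.pi.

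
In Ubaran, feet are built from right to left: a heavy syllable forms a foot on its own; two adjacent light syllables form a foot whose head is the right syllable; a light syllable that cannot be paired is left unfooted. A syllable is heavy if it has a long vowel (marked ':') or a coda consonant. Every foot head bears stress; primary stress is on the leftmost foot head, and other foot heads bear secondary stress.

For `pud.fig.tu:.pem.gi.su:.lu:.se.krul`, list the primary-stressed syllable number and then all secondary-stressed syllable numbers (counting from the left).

Weights: 1 pud H, 2 fig H, 3 tu: H, 4 pem H, 5 gi L, 6 su: H, 7 lu: H, 8 se L, 9 krul H.
Parse right to left (heavy = foot alone; LL = one foot; stranded L unfooted): (ˈpud) (ˈfig) (ˈtu:) (ˈpem) gi (ˈsu:) (ˈlu:) se (ˈkrul).
Foot heads: 1, 2, 3, 4, 6, 7, 9.
Primary stress on the leftmost head = syllable 1.
Secondary stress on 2, 3, 4, 6, 7, 9: ˈpud.ˌfig.ˌtu:.ˌpem.gi.ˌsu:.ˌlu:.se.ˌkrul.

primary 1, secondary 2, 3, 4, 6, 7, 9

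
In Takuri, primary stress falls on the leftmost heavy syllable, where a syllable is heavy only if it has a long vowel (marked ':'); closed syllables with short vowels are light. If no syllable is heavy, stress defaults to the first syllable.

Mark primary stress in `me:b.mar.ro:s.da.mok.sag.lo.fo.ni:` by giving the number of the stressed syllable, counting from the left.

Weights: 1 me:b H, 2 mar L, 3 ro:s H, 4 da L, 5 mok L, 6 sag L, 7 lo L, 8 fo L, 9 ni: H.
Heavy syllables in the domain: 1, 3, 9. The leftmost is syllable 1 (me:b).
Primary stress: syllable 1 → ˈme:b.mar.ro:s.da.mok.sag.lo.fo.ni:.

1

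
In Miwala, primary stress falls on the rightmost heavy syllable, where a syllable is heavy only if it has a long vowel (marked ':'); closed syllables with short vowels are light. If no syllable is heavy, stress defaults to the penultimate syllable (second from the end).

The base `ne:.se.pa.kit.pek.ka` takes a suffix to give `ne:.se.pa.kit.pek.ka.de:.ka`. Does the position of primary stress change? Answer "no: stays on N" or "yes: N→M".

yes: 1→7

Base `ne:.se.pa.kit.pek.ka` (6 syllables):
  Weights: 1 ne: H, 2 se L, 3 pa L, 4 kit L, 5 pek L, 6 ka L.
  Heavy syllables in the domain: 1. The rightmost is syllable 1 (ne:).
  → primary stress on syllable 1.
Suffixed `ne:.se.pa.kit.pek.ka.de:.ka` (8 syllables):
  Weights: 1 ne: H, 2 se L, 3 pa L, 4 kit L, 5 pek L, 6 ka L, 7 de: H, 8 ka L.
  Heavy syllables in the domain: 1, 7. The rightmost is syllable 7 (de:).
  → primary stress on syllable 7.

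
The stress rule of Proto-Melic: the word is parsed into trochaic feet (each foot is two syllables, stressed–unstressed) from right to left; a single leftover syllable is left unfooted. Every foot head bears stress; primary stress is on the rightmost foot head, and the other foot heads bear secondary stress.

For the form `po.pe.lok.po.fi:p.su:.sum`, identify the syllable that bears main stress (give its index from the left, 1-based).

6

Parse right to left into trochaic (ˈσσ) feet: po (ˈpe.lok) (ˈpo.fi:p) (ˈsu:.sum). Syllable 1 is left unfooted.
Foot heads (stressed positions): 2, 4, 6.
End Rule Rightmost: primary stress on the rightmost head = syllable 6.
Primary stress: syllable 6 → po.pe.lok.po.fi:p.ˈsu:.sum.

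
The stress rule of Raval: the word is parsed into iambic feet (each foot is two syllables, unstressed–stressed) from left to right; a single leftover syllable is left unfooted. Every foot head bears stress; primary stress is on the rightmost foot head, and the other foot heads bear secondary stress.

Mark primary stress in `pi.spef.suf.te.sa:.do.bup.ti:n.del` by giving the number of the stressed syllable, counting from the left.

Parse left to right into iambic (σˈσ) feet: (pi.ˈspef) (suf.ˈte) (sa:.ˈdo) (bup.ˈti:n) del. Syllable 9 is left unfooted.
Foot heads (stressed positions): 2, 4, 6, 8.
End Rule Rightmost: primary stress on the rightmost head = syllable 8.
Primary stress: syllable 8 → pi.spef.suf.te.sa:.do.bup.ˈti:n.del.

8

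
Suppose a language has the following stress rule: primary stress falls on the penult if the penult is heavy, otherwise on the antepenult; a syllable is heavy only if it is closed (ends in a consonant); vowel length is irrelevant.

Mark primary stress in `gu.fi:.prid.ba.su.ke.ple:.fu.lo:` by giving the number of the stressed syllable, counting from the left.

Weights: 7 ple: L, 8 fu L, 9 lo: L.
The penult (syllable 8, fu) is light, so stress falls on the antepenult (syllable 7, ple:).
Primary stress: syllable 7 → gu.fi:.prid.ba.su.ke.ˈple:.fu.lo:.

7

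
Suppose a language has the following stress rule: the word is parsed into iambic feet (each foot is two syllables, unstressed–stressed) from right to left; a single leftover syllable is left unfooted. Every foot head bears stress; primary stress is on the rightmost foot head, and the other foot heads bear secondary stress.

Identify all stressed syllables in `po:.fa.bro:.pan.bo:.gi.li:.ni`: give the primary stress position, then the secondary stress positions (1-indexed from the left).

primary 8, secondary 2, 4, 6

Parse right to left into iambic (σˈσ) feet: (po:.ˈfa) (bro:.ˈpan) (bo:.ˈgi) (li:.ˈni).
Foot heads (stressed positions): 2, 4, 6, 8.
End Rule Rightmost: primary stress on the rightmost head = syllable 8.
Secondary stress on 2, 4, 6: po:.ˌfa.bro:.ˌpan.bo:.ˌgi.li:.ˈni.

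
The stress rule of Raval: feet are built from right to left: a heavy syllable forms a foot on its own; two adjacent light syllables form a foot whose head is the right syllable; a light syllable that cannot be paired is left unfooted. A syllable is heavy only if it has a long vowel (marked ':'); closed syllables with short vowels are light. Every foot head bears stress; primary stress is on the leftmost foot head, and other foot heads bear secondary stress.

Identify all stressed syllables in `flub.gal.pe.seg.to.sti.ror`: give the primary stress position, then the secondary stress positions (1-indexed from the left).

primary 3, secondary 5, 7

Weights: 1 flub L, 2 gal L, 3 pe L, 4 seg L, 5 to L, 6 sti L, 7 ror L.
Parse right to left (heavy = foot alone; LL = one foot; stranded L unfooted): flub (gal.ˈpe) (seg.ˈto) (sti.ˈror).
Foot heads: 3, 5, 7.
Primary stress on the leftmost head = syllable 3.
Secondary stress on 5, 7: flub.gal.ˈpe.seg.ˌto.sti.ˌror.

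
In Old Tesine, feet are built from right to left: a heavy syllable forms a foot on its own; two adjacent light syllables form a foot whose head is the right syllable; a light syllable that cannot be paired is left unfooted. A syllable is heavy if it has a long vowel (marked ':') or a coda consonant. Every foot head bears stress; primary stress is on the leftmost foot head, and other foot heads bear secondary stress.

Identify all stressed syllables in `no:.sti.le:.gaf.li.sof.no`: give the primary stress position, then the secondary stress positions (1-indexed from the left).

primary 1, secondary 3, 4, 6

Weights: 1 no: H, 2 sti L, 3 le: H, 4 gaf H, 5 li L, 6 sof H, 7 no L.
Parse right to left (heavy = foot alone; LL = one foot; stranded L unfooted): (ˈno:) sti (ˈle:) (ˈgaf) li (ˈsof) no.
Foot heads: 1, 3, 4, 6.
Primary stress on the leftmost head = syllable 1.
Secondary stress on 3, 4, 6: ˈno:.sti.ˌle:.ˌgaf.li.ˌsof.no.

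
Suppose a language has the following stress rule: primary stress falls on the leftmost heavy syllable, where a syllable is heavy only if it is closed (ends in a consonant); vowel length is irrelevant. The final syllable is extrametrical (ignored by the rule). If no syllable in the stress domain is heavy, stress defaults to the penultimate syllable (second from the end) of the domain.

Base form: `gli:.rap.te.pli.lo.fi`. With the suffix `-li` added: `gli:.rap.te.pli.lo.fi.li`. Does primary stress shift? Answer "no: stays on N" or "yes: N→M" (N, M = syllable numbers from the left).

Base `gli:.rap.te.pli.lo.fi` (6 syllables):
  The final syllable (6, fi) is extrametrical; the stress domain is syllables 1–5.
  Weights: 1 gli: L, 2 rap H, 3 te L, 4 pli L, 5 lo L.
  Heavy syllables in the domain: 2. The leftmost is syllable 2 (rap).
  → primary stress on syllable 2.
Suffixed `gli:.rap.te.pli.lo.fi.li` (7 syllables):
  The final syllable (7, li) is extrametrical; the stress domain is syllables 1–6.
  Weights: 1 gli: L, 2 rap H, 3 te L, 4 pli L, 5 lo L, 6 fi L.
  Heavy syllables in the domain: 2. The leftmost is syllable 2 (rap).
  → primary stress on syllable 2.

no: stays on 2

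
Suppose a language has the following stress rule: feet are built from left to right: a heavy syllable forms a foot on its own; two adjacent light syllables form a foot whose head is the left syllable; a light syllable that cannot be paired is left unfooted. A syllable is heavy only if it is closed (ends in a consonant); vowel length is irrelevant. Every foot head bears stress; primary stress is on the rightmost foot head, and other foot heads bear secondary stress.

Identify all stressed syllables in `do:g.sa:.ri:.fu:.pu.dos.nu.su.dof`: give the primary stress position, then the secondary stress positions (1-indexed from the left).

Weights: 1 do:g H, 2 sa: L, 3 ri: L, 4 fu: L, 5 pu L, 6 dos H, 7 nu L, 8 su L, 9 dof H.
Parse left to right (heavy = foot alone; LL = one foot; stranded L unfooted): (ˈdo:g) (ˈsa:.ri:) (ˈfu:.pu) (ˈdos) (ˈnu.su) (ˈdof).
Foot heads: 1, 2, 4, 6, 7, 9.
Primary stress on the rightmost head = syllable 9.
Secondary stress on 1, 2, 4, 6, 7: ˌdo:g.ˌsa:.ri:.ˌfu:.pu.ˌdos.ˌnu.su.ˈdof.

primary 9, secondary 1, 2, 4, 6, 7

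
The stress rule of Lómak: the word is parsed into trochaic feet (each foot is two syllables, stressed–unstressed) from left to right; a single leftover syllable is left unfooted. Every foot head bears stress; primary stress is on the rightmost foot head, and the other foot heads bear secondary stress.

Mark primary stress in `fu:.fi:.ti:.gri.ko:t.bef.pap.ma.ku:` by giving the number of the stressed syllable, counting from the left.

7

Parse left to right into trochaic (ˈσσ) feet: (ˈfu:.fi:) (ˈti:.gri) (ˈko:t.bef) (ˈpap.ma) ku:. Syllable 9 is left unfooted.
Foot heads (stressed positions): 1, 3, 5, 7.
End Rule Rightmost: primary stress on the rightmost head = syllable 7.
Primary stress: syllable 7 → fu:.fi:.ti:.gri.ko:t.bef.ˈpap.ma.ku:.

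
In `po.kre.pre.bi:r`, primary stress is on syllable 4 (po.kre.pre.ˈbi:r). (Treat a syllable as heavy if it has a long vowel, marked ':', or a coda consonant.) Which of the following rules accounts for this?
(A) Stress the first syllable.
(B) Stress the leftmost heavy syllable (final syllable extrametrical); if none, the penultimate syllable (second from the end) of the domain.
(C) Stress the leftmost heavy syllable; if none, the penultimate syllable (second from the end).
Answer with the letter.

C

Rule A → syllable 1 (observed: 4).
Rule B → syllable 2 (observed: 4).
Rule C → syllable 4 ✓.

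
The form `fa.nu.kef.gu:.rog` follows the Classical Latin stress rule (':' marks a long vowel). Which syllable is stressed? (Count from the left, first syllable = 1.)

4

Classical Latin: stress the penult if heavy (long vowel or closed), else the antepenult.
Weights: 3 kef H, 4 gu: H, 5 rog H.
The penult (syllable 4, gu:) is heavy, so it takes stress.
Stress on syllable 4: fa.nu.kef.ˈgu:.rog.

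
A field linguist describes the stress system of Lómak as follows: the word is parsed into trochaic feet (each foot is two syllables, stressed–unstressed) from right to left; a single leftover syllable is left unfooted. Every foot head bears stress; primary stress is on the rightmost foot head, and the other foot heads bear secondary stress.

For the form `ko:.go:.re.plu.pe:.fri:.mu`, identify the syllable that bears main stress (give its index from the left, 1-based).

6

Parse right to left into trochaic (ˈσσ) feet: ko: (ˈgo:.re) (ˈplu.pe:) (ˈfri:.mu). Syllable 1 is left unfooted.
Foot heads (stressed positions): 2, 4, 6.
End Rule Rightmost: primary stress on the rightmost head = syllable 6.
Primary stress: syllable 6 → ko:.go:.re.plu.pe:.ˈfri:.mu.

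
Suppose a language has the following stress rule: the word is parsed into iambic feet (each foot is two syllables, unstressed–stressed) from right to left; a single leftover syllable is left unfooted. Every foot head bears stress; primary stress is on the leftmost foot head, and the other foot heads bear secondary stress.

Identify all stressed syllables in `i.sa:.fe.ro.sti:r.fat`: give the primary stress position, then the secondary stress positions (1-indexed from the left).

Parse right to left into iambic (σˈσ) feet: (i.ˈsa:) (fe.ˈro) (sti:r.ˈfat).
Foot heads (stressed positions): 2, 4, 6.
End Rule Leftmost: primary stress on the leftmost head = syllable 2.
Secondary stress on 4, 6: i.ˈsa:.fe.ˌro.sti:r.ˌfat.

primary 2, secondary 4, 6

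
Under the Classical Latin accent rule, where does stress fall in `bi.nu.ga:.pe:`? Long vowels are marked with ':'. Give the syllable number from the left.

Classical Latin: stress the penult if heavy (long vowel or closed), else the antepenult.
Weights: 2 nu L, 3 ga: H, 4 pe: H.
The penult (syllable 3, ga:) is heavy, so it takes stress.
Stress on syllable 3: bi.nu.ˈga:.pe:.

3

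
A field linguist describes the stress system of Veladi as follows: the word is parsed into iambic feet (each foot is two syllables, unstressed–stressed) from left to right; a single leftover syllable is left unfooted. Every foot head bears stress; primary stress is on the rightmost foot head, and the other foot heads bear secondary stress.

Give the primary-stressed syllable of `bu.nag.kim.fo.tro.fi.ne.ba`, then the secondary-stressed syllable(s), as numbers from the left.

primary 8, secondary 2, 4, 6

Parse left to right into iambic (σˈσ) feet: (bu.ˈnag) (kim.ˈfo) (tro.ˈfi) (ne.ˈba).
Foot heads (stressed positions): 2, 4, 6, 8.
End Rule Rightmost: primary stress on the rightmost head = syllable 8.
Secondary stress on 2, 4, 6: bu.ˌnag.kim.ˌfo.tro.ˌfi.ne.ˈba.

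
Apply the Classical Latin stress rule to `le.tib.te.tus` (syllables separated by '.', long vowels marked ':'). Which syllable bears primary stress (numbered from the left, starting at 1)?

Classical Latin: stress the penult if heavy (long vowel or closed), else the antepenult.
Weights: 2 tib H, 3 te L, 4 tus H.
The penult (syllable 3, te) is light, so stress falls on the antepenult (syllable 2, tib).
Stress on syllable 2: le.ˈtib.te.tus.

2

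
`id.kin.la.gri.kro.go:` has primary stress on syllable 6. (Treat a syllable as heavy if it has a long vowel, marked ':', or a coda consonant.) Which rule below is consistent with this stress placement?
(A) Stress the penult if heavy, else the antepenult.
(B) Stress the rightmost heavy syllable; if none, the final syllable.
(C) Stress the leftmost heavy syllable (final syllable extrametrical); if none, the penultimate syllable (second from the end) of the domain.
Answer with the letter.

B

Rule A → syllable 4 (observed: 6).
Rule B → syllable 6 ✓.
Rule C → syllable 1 (observed: 6).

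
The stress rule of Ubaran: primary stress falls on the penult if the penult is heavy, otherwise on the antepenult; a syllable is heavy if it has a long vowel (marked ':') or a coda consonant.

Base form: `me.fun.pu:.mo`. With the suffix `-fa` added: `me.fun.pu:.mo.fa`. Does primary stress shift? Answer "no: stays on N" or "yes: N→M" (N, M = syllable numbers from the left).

Base `me.fun.pu:.mo` (4 syllables):
  Weights: 2 fun H, 3 pu: H, 4 mo L.
  The penult (syllable 3, pu:) is heavy, so it takes stress.
  → primary stress on syllable 3.
Suffixed `me.fun.pu:.mo.fa` (5 syllables):
  Weights: 3 pu: H, 4 mo L, 5 fa L.
  The penult (syllable 4, mo) is light, so stress falls on the antepenult (syllable 3, pu:).
  → primary stress on syllable 3.

no: stays on 3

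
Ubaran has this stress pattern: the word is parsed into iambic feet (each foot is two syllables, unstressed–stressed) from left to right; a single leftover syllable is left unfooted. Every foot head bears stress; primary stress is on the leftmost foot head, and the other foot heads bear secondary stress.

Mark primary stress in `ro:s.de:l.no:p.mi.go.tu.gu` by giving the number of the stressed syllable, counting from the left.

Parse left to right into iambic (σˈσ) feet: (ro:s.ˈde:l) (no:p.ˈmi) (go.ˈtu) gu. Syllable 7 is left unfooted.
Foot heads (stressed positions): 2, 4, 6.
End Rule Leftmost: primary stress on the leftmost head = syllable 2.
Primary stress: syllable 2 → ro:s.ˈde:l.no:p.mi.go.tu.gu.

2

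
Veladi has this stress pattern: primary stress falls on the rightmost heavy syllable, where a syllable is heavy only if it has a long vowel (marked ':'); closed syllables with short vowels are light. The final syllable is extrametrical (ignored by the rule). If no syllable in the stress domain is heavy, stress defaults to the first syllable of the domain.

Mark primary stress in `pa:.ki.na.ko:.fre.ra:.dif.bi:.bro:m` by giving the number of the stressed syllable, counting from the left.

The final syllable (9, bro:m) is extrametrical; the stress domain is syllables 1–8.
Weights: 1 pa: H, 2 ki L, 3 na L, 4 ko: H, 5 fre L, 6 ra: H, 7 dif L, 8 bi: H.
Heavy syllables in the domain: 1, 4, 6, 8. The rightmost is syllable 8 (bi:).
Primary stress: syllable 8 → pa:.ki.na.ko:.fre.ra:.dif.ˈbi:.bro:m.

8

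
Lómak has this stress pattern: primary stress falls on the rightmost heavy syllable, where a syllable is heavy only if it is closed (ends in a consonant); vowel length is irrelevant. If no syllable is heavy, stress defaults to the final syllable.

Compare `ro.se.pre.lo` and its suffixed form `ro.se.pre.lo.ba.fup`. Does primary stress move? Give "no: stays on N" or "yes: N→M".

Base `ro.se.pre.lo` (4 syllables):
  Weights: 1 ro L, 2 se L, 3 pre L, 4 lo L.
  No heavy syllable in the domain; default to the final syllable = syllable 4.
  → primary stress on syllable 4.
Suffixed `ro.se.pre.lo.ba.fup` (6 syllables):
  Weights: 1 ro L, 2 se L, 3 pre L, 4 lo L, 5 ba L, 6 fup H.
  Heavy syllables in the domain: 6. The rightmost is syllable 6 (fup).
  → primary stress on syllable 6.

yes: 4→6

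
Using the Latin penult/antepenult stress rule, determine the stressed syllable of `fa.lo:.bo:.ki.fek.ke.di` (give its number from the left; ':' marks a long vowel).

5

Classical Latin: stress the penult if heavy (long vowel or closed), else the antepenult.
Weights: 5 fek H, 6 ke L, 7 di L.
The penult (syllable 6, ke) is light, so stress falls on the antepenult (syllable 5, fek).
Stress on syllable 5: fa.lo:.bo:.ki.ˈfek.ke.di.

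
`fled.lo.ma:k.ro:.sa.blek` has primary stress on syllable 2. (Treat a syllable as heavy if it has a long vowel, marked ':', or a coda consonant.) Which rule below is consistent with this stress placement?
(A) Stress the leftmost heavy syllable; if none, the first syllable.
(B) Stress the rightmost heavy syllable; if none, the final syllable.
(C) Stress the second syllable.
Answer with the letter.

C

Rule A → syllable 1 (observed: 2).
Rule B → syllable 6 (observed: 2).
Rule C → syllable 2 ✓.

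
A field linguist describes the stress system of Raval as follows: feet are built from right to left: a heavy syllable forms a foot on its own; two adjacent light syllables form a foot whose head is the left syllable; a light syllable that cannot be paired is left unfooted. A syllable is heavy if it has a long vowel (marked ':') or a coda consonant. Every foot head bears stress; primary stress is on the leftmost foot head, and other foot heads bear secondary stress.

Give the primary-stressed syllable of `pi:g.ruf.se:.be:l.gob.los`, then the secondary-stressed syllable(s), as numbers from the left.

Weights: 1 pi:g H, 2 ruf H, 3 se: H, 4 be:l H, 5 gob H, 6 los H.
Parse right to left (heavy = foot alone; LL = one foot; stranded L unfooted): (ˈpi:g) (ˈruf) (ˈse:) (ˈbe:l) (ˈgob) (ˈlos).
Foot heads: 1, 2, 3, 4, 5, 6.
Primary stress on the leftmost head = syllable 1.
Secondary stress on 2, 3, 4, 5, 6: ˈpi:g.ˌruf.ˌse:.ˌbe:l.ˌgob.ˌlos.

primary 1, secondary 2, 3, 4, 5, 6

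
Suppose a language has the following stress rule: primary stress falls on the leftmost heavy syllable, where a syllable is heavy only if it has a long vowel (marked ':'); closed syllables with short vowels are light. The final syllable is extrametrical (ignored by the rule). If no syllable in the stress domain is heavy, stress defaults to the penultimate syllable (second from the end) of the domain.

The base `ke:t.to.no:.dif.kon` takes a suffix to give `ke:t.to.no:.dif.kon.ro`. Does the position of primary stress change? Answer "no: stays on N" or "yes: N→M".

Base `ke:t.to.no:.dif.kon` (5 syllables):
  The final syllable (5, kon) is extrametrical; the stress domain is syllables 1–4.
  Weights: 1 ke:t H, 2 to L, 3 no: H, 4 dif L.
  Heavy syllables in the domain: 1, 3. The leftmost is syllable 1 (ke:t).
  → primary stress on syllable 1.
Suffixed `ke:t.to.no:.dif.kon.ro` (6 syllables):
  The final syllable (6, ro) is extrametrical; the stress domain is syllables 1–5.
  Weights: 1 ke:t H, 2 to L, 3 no: H, 4 dif L, 5 kon L.
  Heavy syllables in the domain: 1, 3. The leftmost is syllable 1 (ke:t).
  → primary stress on syllable 1.

no: stays on 1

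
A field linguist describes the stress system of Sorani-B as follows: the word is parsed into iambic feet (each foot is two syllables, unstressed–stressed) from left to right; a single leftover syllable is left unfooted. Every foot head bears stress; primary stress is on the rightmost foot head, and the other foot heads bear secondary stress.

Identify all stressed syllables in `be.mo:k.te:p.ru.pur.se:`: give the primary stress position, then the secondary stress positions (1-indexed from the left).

primary 6, secondary 2, 4

Parse left to right into iambic (σˈσ) feet: (be.ˈmo:k) (te:p.ˈru) (pur.ˈse:).
Foot heads (stressed positions): 2, 4, 6.
End Rule Rightmost: primary stress on the rightmost head = syllable 6.
Secondary stress on 2, 4: be.ˌmo:k.te:p.ˌru.pur.ˈse:.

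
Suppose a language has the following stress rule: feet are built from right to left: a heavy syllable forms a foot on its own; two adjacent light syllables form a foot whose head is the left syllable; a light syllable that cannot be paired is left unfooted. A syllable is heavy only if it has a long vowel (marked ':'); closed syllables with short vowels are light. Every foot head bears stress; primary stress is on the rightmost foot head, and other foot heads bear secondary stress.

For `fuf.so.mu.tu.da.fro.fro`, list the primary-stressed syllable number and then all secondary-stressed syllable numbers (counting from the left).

Weights: 1 fuf L, 2 so L, 3 mu L, 4 tu L, 5 da L, 6 fro L, 7 fro L.
Parse right to left (heavy = foot alone; LL = one foot; stranded L unfooted): fuf (ˈso.mu) (ˈtu.da) (ˈfro.fro).
Foot heads: 2, 4, 6.
Primary stress on the rightmost head = syllable 6.
Secondary stress on 2, 4: fuf.ˌso.mu.ˌtu.da.ˈfro.fro.

primary 6, secondary 2, 4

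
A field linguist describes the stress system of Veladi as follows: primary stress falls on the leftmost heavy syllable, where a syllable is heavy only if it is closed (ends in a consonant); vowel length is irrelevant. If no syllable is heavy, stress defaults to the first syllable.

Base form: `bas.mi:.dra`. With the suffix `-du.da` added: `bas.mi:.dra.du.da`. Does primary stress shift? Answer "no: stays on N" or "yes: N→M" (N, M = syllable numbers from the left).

no: stays on 1

Base `bas.mi:.dra` (3 syllables):
  Weights: 1 bas H, 2 mi: L, 3 dra L.
  Heavy syllables in the domain: 1. The leftmost is syllable 1 (bas).
  → primary stress on syllable 1.
Suffixed `bas.mi:.dra.du.da` (5 syllables):
  Weights: 1 bas H, 2 mi: L, 3 dra L, 4 du L, 5 da L.
  Heavy syllables in the domain: 1. The leftmost is syllable 1 (bas).
  → primary stress on syllable 1.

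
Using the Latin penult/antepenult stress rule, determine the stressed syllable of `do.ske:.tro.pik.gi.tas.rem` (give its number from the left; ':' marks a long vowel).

Classical Latin: stress the penult if heavy (long vowel or closed), else the antepenult.
Weights: 5 gi L, 6 tas H, 7 rem H.
The penult (syllable 6, tas) is heavy, so it takes stress.
Stress on syllable 6: do.ske:.tro.pik.gi.ˈtas.rem.

6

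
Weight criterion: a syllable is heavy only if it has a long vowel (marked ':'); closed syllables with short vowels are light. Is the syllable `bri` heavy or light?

light

`bri`: short vowel, open (no coda). Short vowel → light.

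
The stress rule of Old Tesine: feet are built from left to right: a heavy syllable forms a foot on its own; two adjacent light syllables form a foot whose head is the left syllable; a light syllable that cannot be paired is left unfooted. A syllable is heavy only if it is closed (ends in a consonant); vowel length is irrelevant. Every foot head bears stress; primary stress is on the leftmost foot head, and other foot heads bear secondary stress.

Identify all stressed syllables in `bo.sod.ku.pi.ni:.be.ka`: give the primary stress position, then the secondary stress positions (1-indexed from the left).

Weights: 1 bo L, 2 sod H, 3 ku L, 4 pi L, 5 ni: L, 6 be L, 7 ka L.
Parse left to right (heavy = foot alone; LL = one foot; stranded L unfooted): bo (ˈsod) (ˈku.pi) (ˈni:.be) ka.
Foot heads: 2, 3, 5.
Primary stress on the leftmost head = syllable 2.
Secondary stress on 3, 5: bo.ˈsod.ˌku.pi.ˌni:.be.ka.

primary 2, secondary 3, 5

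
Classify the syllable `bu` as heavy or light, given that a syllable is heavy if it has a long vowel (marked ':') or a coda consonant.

light

`bu`: short vowel, open (no coda). Short vowel, open → light.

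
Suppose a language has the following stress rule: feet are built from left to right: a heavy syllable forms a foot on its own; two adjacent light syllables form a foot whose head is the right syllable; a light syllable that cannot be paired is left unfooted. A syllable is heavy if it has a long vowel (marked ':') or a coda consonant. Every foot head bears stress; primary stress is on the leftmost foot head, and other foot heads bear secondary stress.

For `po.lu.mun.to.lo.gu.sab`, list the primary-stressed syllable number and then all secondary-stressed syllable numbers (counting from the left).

Weights: 1 po L, 2 lu L, 3 mun H, 4 to L, 5 lo L, 6 gu L, 7 sab H.
Parse left to right (heavy = foot alone; LL = one foot; stranded L unfooted): (po.ˈlu) (ˈmun) (to.ˈlo) gu (ˈsab).
Foot heads: 2, 3, 5, 7.
Primary stress on the leftmost head = syllable 2.
Secondary stress on 3, 5, 7: po.ˈlu.ˌmun.to.ˌlo.gu.ˌsab.

primary 2, secondary 3, 5, 7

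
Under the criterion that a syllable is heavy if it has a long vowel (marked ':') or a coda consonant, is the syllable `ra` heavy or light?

light

`ra`: short vowel, open (no coda). Short vowel, open → light.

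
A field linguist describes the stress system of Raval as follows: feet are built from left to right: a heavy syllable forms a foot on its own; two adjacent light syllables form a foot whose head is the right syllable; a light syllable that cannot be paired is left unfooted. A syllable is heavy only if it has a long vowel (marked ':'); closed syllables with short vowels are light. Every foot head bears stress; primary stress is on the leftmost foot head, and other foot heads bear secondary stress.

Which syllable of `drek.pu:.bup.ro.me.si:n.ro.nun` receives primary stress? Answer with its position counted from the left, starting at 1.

2

Weights: 1 drek L, 2 pu: H, 3 bup L, 4 ro L, 5 me L, 6 si:n H, 7 ro L, 8 nun L.
Parse left to right (heavy = foot alone; LL = one foot; stranded L unfooted): drek (ˈpu:) (bup.ˈro) me (ˈsi:n) (ro.ˈnun).
Foot heads: 2, 4, 6, 8.
Primary stress on the leftmost head = syllable 2.
Primary stress: syllable 2 → drek.ˈpu:.bup.ro.me.si:n.ro.nun.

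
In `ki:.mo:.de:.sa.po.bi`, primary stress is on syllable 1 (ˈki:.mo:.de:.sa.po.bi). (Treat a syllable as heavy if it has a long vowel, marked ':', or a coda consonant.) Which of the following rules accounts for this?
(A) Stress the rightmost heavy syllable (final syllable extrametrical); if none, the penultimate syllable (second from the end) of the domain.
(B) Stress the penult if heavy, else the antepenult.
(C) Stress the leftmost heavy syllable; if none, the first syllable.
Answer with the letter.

C

Rule A → syllable 3 (observed: 1).
Rule B → syllable 4 (observed: 1).
Rule C → syllable 1 ✓.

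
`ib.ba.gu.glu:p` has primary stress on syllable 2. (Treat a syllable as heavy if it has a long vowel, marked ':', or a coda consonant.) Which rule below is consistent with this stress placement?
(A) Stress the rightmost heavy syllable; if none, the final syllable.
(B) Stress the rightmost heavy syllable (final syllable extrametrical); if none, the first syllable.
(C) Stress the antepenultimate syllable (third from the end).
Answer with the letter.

C

Rule A → syllable 4 (observed: 2).
Rule B → syllable 1 (observed: 2).
Rule C → syllable 2 ✓.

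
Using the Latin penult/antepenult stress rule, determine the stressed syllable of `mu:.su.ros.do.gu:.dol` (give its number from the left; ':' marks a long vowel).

Classical Latin: stress the penult if heavy (long vowel or closed), else the antepenult.
Weights: 4 do L, 5 gu: H, 6 dol H.
The penult (syllable 5, gu:) is heavy, so it takes stress.
Stress on syllable 5: mu:.su.ros.do.ˈgu:.dol.

5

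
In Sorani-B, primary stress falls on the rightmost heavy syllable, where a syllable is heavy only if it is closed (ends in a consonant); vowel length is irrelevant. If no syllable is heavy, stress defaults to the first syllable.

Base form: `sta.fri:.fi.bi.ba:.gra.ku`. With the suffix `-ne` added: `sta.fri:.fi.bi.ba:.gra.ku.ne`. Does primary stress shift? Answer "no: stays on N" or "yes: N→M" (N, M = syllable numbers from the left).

no: stays on 1

Base `sta.fri:.fi.bi.ba:.gra.ku` (7 syllables):
  Weights: 1 sta L, 2 fri: L, 3 fi L, 4 bi L, 5 ba: L, 6 gra L, 7 ku L.
  No heavy syllable in the domain; default to the first syllable = syllable 1.
  → primary stress on syllable 1.
Suffixed `sta.fri:.fi.bi.ba:.gra.ku.ne` (8 syllables):
  Weights: 1 sta L, 2 fri: L, 3 fi L, 4 bi L, 5 ba: L, 6 gra L, 7 ku L, 8 ne L.
  No heavy syllable in the domain; default to the first syllable = syllable 1.
  → primary stress on syllable 1.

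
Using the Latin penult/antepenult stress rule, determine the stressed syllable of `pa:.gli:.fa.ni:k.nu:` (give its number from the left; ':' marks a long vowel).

4

Classical Latin: stress the penult if heavy (long vowel or closed), else the antepenult.
Weights: 3 fa L, 4 ni:k H, 5 nu: H.
The penult (syllable 4, ni:k) is heavy, so it takes stress.
Stress on syllable 4: pa:.gli:.fa.ˈni:k.nu:.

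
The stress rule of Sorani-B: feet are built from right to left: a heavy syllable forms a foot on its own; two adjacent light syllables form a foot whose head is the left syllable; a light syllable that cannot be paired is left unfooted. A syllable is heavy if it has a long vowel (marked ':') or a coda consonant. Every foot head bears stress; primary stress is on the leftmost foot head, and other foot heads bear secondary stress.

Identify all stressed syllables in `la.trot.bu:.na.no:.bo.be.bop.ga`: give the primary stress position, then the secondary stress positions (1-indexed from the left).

Weights: 1 la L, 2 trot H, 3 bu: H, 4 na L, 5 no: H, 6 bo L, 7 be L, 8 bop H, 9 ga L.
Parse right to left (heavy = foot alone; LL = one foot; stranded L unfooted): la (ˈtrot) (ˈbu:) na (ˈno:) (ˈbo.be) (ˈbop) ga.
Foot heads: 2, 3, 5, 6, 8.
Primary stress on the leftmost head = syllable 2.
Secondary stress on 3, 5, 6, 8: la.ˈtrot.ˌbu:.na.ˌno:.ˌbo.be.ˌbop.ga.

primary 2, secondary 3, 5, 6, 8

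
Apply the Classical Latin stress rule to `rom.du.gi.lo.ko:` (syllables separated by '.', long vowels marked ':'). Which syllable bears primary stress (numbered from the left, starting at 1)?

3

Classical Latin: stress the penult if heavy (long vowel or closed), else the antepenult.
Weights: 3 gi L, 4 lo L, 5 ko: H.
The penult (syllable 4, lo) is light, so stress falls on the antepenult (syllable 3, gi).
Stress on syllable 3: rom.du.ˈgi.lo.ko:.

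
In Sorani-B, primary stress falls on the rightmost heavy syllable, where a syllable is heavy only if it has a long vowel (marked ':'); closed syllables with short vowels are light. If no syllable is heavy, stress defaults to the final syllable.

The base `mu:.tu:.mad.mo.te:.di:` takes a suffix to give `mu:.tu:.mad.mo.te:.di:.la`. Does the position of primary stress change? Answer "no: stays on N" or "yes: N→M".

no: stays on 6

Base `mu:.tu:.mad.mo.te:.di:` (6 syllables):
  Weights: 1 mu: H, 2 tu: H, 3 mad L, 4 mo L, 5 te: H, 6 di: H.
  Heavy syllables in the domain: 1, 2, 5, 6. The rightmost is syllable 6 (di:).
  → primary stress on syllable 6.
Suffixed `mu:.tu:.mad.mo.te:.di:.la` (7 syllables):
  Weights: 1 mu: H, 2 tu: H, 3 mad L, 4 mo L, 5 te: H, 6 di: H, 7 la L.
  Heavy syllables in the domain: 1, 2, 5, 6. The rightmost is syllable 6 (di:).
  → primary stress on syllable 6.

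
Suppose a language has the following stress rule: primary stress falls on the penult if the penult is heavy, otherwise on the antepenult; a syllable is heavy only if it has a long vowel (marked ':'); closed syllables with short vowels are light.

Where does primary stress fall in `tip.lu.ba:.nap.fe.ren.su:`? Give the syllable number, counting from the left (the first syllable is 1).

5

Weights: 5 fe L, 6 ren L, 7 su: H.
The penult (syllable 6, ren) is light, so stress falls on the antepenult (syllable 5, fe).
Primary stress: syllable 5 → tip.lu.ba:.nap.ˈfe.ren.su:.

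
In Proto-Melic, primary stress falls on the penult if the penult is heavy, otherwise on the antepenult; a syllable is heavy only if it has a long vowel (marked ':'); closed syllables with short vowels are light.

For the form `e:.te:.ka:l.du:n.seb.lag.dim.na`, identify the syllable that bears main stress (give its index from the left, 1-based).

Weights: 6 lag L, 7 dim L, 8 na L.
The penult (syllable 7, dim) is light, so stress falls on the antepenult (syllable 6, lag).
Primary stress: syllable 6 → e:.te:.ka:l.du:n.seb.ˈlag.dim.na.

6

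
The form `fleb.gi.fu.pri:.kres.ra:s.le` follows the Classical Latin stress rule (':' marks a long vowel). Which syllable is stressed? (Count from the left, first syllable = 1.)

Classical Latin: stress the penult if heavy (long vowel or closed), else the antepenult.
Weights: 5 kres H, 6 ra:s H, 7 le L.
The penult (syllable 6, ra:s) is heavy, so it takes stress.
Stress on syllable 6: fleb.gi.fu.pri:.kres.ˈra:s.le.

6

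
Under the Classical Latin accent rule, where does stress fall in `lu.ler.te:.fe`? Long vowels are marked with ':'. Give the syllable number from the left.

Classical Latin: stress the penult if heavy (long vowel or closed), else the antepenult.
Weights: 2 ler H, 3 te: H, 4 fe L.
The penult (syllable 3, te:) is heavy, so it takes stress.
Stress on syllable 3: lu.ler.ˈte:.fe.

3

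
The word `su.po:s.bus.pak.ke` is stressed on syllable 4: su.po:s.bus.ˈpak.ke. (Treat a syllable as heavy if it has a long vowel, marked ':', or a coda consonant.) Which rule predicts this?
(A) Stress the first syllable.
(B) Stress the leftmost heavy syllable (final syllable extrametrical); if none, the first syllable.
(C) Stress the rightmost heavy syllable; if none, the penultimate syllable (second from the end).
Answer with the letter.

C

Rule A → syllable 1 (observed: 4).
Rule B → syllable 2 (observed: 4).
Rule C → syllable 4 ✓.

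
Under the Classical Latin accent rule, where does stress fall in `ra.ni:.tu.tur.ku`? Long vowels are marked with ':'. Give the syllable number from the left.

4

Classical Latin: stress the penult if heavy (long vowel or closed), else the antepenult.
Weights: 3 tu L, 4 tur H, 5 ku L.
The penult (syllable 4, tur) is heavy, so it takes stress.
Stress on syllable 4: ra.ni:.tu.ˈtur.ku.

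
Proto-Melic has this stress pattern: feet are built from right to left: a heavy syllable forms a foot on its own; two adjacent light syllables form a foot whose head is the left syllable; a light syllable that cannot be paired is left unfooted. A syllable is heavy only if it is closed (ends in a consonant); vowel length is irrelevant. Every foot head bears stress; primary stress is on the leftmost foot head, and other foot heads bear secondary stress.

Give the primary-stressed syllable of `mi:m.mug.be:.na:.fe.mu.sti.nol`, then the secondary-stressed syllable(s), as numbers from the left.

primary 1, secondary 2, 4, 6, 8

Weights: 1 mi:m H, 2 mug H, 3 be: L, 4 na: L, 5 fe L, 6 mu L, 7 sti L, 8 nol H.
Parse right to left (heavy = foot alone; LL = one foot; stranded L unfooted): (ˈmi:m) (ˈmug) be: (ˈna:.fe) (ˈmu.sti) (ˈnol).
Foot heads: 1, 2, 4, 6, 8.
Primary stress on the leftmost head = syllable 1.
Secondary stress on 2, 4, 6, 8: ˈmi:m.ˌmug.be:.ˌna:.fe.ˌmu.sti.ˌnol.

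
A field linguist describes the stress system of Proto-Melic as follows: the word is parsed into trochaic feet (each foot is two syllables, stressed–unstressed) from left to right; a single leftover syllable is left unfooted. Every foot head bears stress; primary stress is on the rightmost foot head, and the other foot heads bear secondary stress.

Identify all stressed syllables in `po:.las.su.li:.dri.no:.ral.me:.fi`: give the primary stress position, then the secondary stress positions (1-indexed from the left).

primary 7, secondary 1, 3, 5

Parse left to right into trochaic (ˈσσ) feet: (ˈpo:.las) (ˈsu.li:) (ˈdri.no:) (ˈral.me:) fi. Syllable 9 is left unfooted.
Foot heads (stressed positions): 1, 3, 5, 7.
End Rule Rightmost: primary stress on the rightmost head = syllable 7.
Secondary stress on 1, 3, 5: ˌpo:.las.ˌsu.li:.ˌdri.no:.ˈral.me:.fi.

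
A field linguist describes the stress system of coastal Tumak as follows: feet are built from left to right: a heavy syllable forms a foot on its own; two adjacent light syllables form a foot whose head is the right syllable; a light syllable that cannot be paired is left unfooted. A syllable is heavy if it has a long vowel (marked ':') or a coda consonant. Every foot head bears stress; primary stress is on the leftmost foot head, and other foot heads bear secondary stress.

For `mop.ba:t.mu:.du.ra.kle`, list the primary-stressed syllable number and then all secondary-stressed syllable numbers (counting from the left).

primary 1, secondary 2, 3, 5

Weights: 1 mop H, 2 ba:t H, 3 mu: H, 4 du L, 5 ra L, 6 kle L.
Parse left to right (heavy = foot alone; LL = one foot; stranded L unfooted): (ˈmop) (ˈba:t) (ˈmu:) (du.ˈra) kle.
Foot heads: 1, 2, 3, 5.
Primary stress on the leftmost head = syllable 1.
Secondary stress on 2, 3, 5: ˈmop.ˌba:t.ˌmu:.du.ˌra.kle.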